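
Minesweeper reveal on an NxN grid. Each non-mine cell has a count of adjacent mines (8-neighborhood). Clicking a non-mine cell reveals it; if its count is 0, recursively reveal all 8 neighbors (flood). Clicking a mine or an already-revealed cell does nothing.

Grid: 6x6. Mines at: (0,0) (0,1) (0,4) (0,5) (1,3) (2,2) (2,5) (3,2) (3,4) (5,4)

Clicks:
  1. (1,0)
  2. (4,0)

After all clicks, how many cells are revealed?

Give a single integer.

Click 1 (1,0) count=2: revealed 1 new [(1,0)] -> total=1
Click 2 (4,0) count=0: revealed 13 new [(1,1) (2,0) (2,1) (3,0) (3,1) (4,0) (4,1) (4,2) (4,3) (5,0) (5,1) (5,2) (5,3)] -> total=14

Answer: 14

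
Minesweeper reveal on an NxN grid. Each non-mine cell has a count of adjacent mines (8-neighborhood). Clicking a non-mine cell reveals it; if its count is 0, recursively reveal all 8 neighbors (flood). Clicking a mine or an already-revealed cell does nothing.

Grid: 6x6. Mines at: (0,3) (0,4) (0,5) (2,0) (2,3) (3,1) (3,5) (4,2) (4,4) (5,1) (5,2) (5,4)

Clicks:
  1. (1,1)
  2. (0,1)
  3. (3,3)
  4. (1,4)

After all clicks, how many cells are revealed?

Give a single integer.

Answer: 8

Derivation:
Click 1 (1,1) count=1: revealed 1 new [(1,1)] -> total=1
Click 2 (0,1) count=0: revealed 5 new [(0,0) (0,1) (0,2) (1,0) (1,2)] -> total=6
Click 3 (3,3) count=3: revealed 1 new [(3,3)] -> total=7
Click 4 (1,4) count=4: revealed 1 new [(1,4)] -> total=8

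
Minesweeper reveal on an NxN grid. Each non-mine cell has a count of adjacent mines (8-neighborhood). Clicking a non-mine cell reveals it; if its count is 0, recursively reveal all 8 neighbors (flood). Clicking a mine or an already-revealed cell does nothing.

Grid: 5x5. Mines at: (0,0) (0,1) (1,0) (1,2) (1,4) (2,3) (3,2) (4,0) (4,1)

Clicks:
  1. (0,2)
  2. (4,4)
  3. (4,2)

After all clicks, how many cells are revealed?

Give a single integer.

Answer: 6

Derivation:
Click 1 (0,2) count=2: revealed 1 new [(0,2)] -> total=1
Click 2 (4,4) count=0: revealed 4 new [(3,3) (3,4) (4,3) (4,4)] -> total=5
Click 3 (4,2) count=2: revealed 1 new [(4,2)] -> total=6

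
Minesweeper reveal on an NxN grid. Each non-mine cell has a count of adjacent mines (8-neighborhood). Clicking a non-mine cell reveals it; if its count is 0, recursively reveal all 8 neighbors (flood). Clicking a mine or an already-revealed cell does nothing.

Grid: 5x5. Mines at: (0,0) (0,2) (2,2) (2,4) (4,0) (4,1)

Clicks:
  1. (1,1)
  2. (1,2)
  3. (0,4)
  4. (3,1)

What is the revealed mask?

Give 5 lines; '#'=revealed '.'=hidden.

Click 1 (1,1) count=3: revealed 1 new [(1,1)] -> total=1
Click 2 (1,2) count=2: revealed 1 new [(1,2)] -> total=2
Click 3 (0,4) count=0: revealed 4 new [(0,3) (0,4) (1,3) (1,4)] -> total=6
Click 4 (3,1) count=3: revealed 1 new [(3,1)] -> total=7

Answer: ...##
.####
.....
.#...
.....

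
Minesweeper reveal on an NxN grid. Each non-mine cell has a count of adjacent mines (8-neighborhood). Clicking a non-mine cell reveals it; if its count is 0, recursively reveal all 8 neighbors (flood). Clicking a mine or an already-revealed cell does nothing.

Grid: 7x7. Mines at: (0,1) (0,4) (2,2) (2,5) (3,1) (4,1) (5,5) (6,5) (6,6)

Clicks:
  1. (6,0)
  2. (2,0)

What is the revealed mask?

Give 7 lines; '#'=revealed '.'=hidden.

Click 1 (6,0) count=0: revealed 16 new [(3,2) (3,3) (3,4) (4,2) (4,3) (4,4) (5,0) (5,1) (5,2) (5,3) (5,4) (6,0) (6,1) (6,2) (6,3) (6,4)] -> total=16
Click 2 (2,0) count=1: revealed 1 new [(2,0)] -> total=17

Answer: .......
.......
#......
..###..
..###..
#####..
#####..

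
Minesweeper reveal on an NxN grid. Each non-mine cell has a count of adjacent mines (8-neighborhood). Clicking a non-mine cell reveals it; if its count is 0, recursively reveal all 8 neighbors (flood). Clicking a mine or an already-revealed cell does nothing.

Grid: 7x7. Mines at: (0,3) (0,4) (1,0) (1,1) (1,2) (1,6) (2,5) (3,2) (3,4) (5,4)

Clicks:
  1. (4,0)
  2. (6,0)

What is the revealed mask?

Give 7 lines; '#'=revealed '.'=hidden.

Answer: .......
.......
##.....
##.....
####...
####...
####...

Derivation:
Click 1 (4,0) count=0: revealed 16 new [(2,0) (2,1) (3,0) (3,1) (4,0) (4,1) (4,2) (4,3) (5,0) (5,1) (5,2) (5,3) (6,0) (6,1) (6,2) (6,3)] -> total=16
Click 2 (6,0) count=0: revealed 0 new [(none)] -> total=16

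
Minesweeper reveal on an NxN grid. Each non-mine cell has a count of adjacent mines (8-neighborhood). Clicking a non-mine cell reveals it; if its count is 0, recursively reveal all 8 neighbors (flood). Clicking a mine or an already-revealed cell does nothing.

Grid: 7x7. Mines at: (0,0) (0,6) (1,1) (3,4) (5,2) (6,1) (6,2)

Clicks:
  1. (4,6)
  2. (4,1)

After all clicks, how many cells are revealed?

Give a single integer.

Answer: 19

Derivation:
Click 1 (4,6) count=0: revealed 18 new [(1,5) (1,6) (2,5) (2,6) (3,5) (3,6) (4,3) (4,4) (4,5) (4,6) (5,3) (5,4) (5,5) (5,6) (6,3) (6,4) (6,5) (6,6)] -> total=18
Click 2 (4,1) count=1: revealed 1 new [(4,1)] -> total=19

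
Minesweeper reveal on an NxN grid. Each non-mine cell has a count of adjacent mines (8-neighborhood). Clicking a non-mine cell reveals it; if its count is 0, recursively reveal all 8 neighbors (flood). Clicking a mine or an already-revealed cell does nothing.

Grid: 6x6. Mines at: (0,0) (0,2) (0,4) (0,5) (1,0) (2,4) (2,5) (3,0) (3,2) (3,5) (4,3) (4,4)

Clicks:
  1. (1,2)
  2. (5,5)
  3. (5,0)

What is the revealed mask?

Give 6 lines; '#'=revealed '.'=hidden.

Answer: ......
..#...
......
......
###...
###..#

Derivation:
Click 1 (1,2) count=1: revealed 1 new [(1,2)] -> total=1
Click 2 (5,5) count=1: revealed 1 new [(5,5)] -> total=2
Click 3 (5,0) count=0: revealed 6 new [(4,0) (4,1) (4,2) (5,0) (5,1) (5,2)] -> total=8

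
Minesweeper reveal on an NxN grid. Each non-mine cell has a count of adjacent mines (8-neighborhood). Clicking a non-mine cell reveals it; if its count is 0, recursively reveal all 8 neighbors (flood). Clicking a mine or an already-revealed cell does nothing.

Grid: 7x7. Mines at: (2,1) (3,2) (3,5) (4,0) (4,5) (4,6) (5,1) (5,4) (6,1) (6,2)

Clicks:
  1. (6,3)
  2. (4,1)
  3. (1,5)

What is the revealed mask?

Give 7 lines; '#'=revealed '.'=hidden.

Click 1 (6,3) count=2: revealed 1 new [(6,3)] -> total=1
Click 2 (4,1) count=3: revealed 1 new [(4,1)] -> total=2
Click 3 (1,5) count=0: revealed 19 new [(0,0) (0,1) (0,2) (0,3) (0,4) (0,5) (0,6) (1,0) (1,1) (1,2) (1,3) (1,4) (1,5) (1,6) (2,2) (2,3) (2,4) (2,5) (2,6)] -> total=21

Answer: #######
#######
..#####
.......
.#.....
.......
...#...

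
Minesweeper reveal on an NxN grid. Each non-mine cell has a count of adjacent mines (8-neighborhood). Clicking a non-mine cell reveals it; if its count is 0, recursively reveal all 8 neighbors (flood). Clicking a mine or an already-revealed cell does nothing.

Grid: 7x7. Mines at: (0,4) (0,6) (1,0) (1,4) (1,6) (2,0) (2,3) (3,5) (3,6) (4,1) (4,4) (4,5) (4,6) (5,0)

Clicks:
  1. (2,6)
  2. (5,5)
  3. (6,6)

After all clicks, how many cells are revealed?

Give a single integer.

Click 1 (2,6) count=3: revealed 1 new [(2,6)] -> total=1
Click 2 (5,5) count=3: revealed 1 new [(5,5)] -> total=2
Click 3 (6,6) count=0: revealed 11 new [(5,1) (5,2) (5,3) (5,4) (5,6) (6,1) (6,2) (6,3) (6,4) (6,5) (6,6)] -> total=13

Answer: 13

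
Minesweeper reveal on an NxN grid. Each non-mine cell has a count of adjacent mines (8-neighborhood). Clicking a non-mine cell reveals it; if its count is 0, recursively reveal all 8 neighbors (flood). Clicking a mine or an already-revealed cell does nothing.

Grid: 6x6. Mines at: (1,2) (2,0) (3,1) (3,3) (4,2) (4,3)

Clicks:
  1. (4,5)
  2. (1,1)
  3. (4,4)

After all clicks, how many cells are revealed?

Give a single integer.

Answer: 16

Derivation:
Click 1 (4,5) count=0: revealed 15 new [(0,3) (0,4) (0,5) (1,3) (1,4) (1,5) (2,3) (2,4) (2,5) (3,4) (3,5) (4,4) (4,5) (5,4) (5,5)] -> total=15
Click 2 (1,1) count=2: revealed 1 new [(1,1)] -> total=16
Click 3 (4,4) count=2: revealed 0 new [(none)] -> total=16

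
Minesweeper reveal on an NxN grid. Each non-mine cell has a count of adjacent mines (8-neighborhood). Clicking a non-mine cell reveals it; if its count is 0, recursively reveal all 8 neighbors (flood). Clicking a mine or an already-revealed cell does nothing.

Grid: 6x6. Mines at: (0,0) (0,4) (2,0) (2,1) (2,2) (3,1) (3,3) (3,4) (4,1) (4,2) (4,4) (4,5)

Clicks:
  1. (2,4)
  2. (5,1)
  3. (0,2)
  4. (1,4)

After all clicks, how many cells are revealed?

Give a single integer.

Answer: 9

Derivation:
Click 1 (2,4) count=2: revealed 1 new [(2,4)] -> total=1
Click 2 (5,1) count=2: revealed 1 new [(5,1)] -> total=2
Click 3 (0,2) count=0: revealed 6 new [(0,1) (0,2) (0,3) (1,1) (1,2) (1,3)] -> total=8
Click 4 (1,4) count=1: revealed 1 new [(1,4)] -> total=9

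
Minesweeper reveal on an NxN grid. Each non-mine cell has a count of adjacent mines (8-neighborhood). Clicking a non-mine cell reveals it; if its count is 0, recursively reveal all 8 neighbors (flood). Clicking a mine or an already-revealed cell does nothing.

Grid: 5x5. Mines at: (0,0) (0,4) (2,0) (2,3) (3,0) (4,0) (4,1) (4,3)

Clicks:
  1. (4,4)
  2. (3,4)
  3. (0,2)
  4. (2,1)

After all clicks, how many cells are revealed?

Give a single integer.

Click 1 (4,4) count=1: revealed 1 new [(4,4)] -> total=1
Click 2 (3,4) count=2: revealed 1 new [(3,4)] -> total=2
Click 3 (0,2) count=0: revealed 6 new [(0,1) (0,2) (0,3) (1,1) (1,2) (1,3)] -> total=8
Click 4 (2,1) count=2: revealed 1 new [(2,1)] -> total=9

Answer: 9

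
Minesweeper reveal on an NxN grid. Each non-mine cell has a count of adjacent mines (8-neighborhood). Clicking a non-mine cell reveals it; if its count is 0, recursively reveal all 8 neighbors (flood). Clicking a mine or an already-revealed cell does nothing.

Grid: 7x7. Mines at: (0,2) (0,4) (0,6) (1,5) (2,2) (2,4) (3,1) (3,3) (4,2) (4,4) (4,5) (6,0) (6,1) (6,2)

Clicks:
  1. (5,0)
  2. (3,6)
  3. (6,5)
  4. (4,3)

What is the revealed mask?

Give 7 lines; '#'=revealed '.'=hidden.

Answer: .......
.......
.......
......#
...#...
#..####
...####

Derivation:
Click 1 (5,0) count=2: revealed 1 new [(5,0)] -> total=1
Click 2 (3,6) count=1: revealed 1 new [(3,6)] -> total=2
Click 3 (6,5) count=0: revealed 8 new [(5,3) (5,4) (5,5) (5,6) (6,3) (6,4) (6,5) (6,6)] -> total=10
Click 4 (4,3) count=3: revealed 1 new [(4,3)] -> total=11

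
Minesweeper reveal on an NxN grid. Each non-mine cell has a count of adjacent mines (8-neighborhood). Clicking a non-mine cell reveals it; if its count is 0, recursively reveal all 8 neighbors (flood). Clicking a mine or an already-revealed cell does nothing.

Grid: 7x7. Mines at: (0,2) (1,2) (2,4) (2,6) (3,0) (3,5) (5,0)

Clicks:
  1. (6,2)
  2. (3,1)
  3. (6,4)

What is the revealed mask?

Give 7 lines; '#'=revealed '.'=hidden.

Click 1 (6,2) count=0: revealed 25 new [(2,1) (2,2) (2,3) (3,1) (3,2) (3,3) (3,4) (4,1) (4,2) (4,3) (4,4) (4,5) (4,6) (5,1) (5,2) (5,3) (5,4) (5,5) (5,6) (6,1) (6,2) (6,3) (6,4) (6,5) (6,6)] -> total=25
Click 2 (3,1) count=1: revealed 0 new [(none)] -> total=25
Click 3 (6,4) count=0: revealed 0 new [(none)] -> total=25

Answer: .......
.......
.###...
.####..
.######
.######
.######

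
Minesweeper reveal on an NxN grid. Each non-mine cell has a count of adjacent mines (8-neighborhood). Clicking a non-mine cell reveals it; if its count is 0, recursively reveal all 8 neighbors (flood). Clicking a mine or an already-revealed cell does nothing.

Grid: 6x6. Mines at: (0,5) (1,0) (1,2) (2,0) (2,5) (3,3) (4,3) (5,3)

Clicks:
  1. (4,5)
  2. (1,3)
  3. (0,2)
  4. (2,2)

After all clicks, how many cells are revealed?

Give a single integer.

Click 1 (4,5) count=0: revealed 6 new [(3,4) (3,5) (4,4) (4,5) (5,4) (5,5)] -> total=6
Click 2 (1,3) count=1: revealed 1 new [(1,3)] -> total=7
Click 3 (0,2) count=1: revealed 1 new [(0,2)] -> total=8
Click 4 (2,2) count=2: revealed 1 new [(2,2)] -> total=9

Answer: 9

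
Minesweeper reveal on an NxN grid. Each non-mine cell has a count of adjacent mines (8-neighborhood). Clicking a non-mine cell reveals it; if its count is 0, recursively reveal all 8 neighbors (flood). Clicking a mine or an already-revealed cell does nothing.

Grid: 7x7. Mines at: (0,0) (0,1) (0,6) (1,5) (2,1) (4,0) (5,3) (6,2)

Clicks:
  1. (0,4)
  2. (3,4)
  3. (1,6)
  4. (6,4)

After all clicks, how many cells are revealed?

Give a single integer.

Click 1 (0,4) count=1: revealed 1 new [(0,4)] -> total=1
Click 2 (3,4) count=0: revealed 26 new [(0,2) (0,3) (1,2) (1,3) (1,4) (2,2) (2,3) (2,4) (2,5) (2,6) (3,2) (3,3) (3,4) (3,5) (3,6) (4,2) (4,3) (4,4) (4,5) (4,6) (5,4) (5,5) (5,6) (6,4) (6,5) (6,6)] -> total=27
Click 3 (1,6) count=2: revealed 1 new [(1,6)] -> total=28
Click 4 (6,4) count=1: revealed 0 new [(none)] -> total=28

Answer: 28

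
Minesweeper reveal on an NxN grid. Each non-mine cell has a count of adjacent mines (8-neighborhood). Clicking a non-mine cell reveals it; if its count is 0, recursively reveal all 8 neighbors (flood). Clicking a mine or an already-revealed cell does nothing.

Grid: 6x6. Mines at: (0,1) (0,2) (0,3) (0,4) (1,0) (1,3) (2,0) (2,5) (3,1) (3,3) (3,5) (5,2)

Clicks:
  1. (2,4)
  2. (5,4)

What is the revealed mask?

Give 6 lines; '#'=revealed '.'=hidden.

Answer: ......
......
....#.
......
...###
...###

Derivation:
Click 1 (2,4) count=4: revealed 1 new [(2,4)] -> total=1
Click 2 (5,4) count=0: revealed 6 new [(4,3) (4,4) (4,5) (5,3) (5,4) (5,5)] -> total=7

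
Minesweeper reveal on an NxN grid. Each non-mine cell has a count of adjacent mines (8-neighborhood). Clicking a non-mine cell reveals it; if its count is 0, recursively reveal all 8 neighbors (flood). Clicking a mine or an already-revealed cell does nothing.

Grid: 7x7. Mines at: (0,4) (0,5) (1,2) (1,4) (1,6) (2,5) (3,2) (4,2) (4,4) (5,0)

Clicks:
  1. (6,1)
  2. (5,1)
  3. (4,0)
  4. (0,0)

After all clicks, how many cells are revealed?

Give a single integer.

Answer: 12

Derivation:
Click 1 (6,1) count=1: revealed 1 new [(6,1)] -> total=1
Click 2 (5,1) count=2: revealed 1 new [(5,1)] -> total=2
Click 3 (4,0) count=1: revealed 1 new [(4,0)] -> total=3
Click 4 (0,0) count=0: revealed 9 new [(0,0) (0,1) (1,0) (1,1) (2,0) (2,1) (3,0) (3,1) (4,1)] -> total=12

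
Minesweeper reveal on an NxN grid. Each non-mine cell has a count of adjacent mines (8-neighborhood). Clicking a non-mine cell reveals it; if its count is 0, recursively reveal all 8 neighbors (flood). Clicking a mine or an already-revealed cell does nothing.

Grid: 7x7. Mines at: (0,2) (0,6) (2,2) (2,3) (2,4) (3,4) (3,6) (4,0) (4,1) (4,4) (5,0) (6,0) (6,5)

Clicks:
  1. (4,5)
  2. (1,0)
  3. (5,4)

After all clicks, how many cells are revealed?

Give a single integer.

Answer: 10

Derivation:
Click 1 (4,5) count=3: revealed 1 new [(4,5)] -> total=1
Click 2 (1,0) count=0: revealed 8 new [(0,0) (0,1) (1,0) (1,1) (2,0) (2,1) (3,0) (3,1)] -> total=9
Click 3 (5,4) count=2: revealed 1 new [(5,4)] -> total=10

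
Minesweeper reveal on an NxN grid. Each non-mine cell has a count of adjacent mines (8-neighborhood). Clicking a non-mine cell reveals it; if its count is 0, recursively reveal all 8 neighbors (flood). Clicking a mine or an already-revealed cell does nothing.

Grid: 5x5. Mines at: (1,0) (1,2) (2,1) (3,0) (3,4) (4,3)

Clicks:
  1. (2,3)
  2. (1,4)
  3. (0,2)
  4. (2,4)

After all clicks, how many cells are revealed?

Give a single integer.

Click 1 (2,3) count=2: revealed 1 new [(2,3)] -> total=1
Click 2 (1,4) count=0: revealed 5 new [(0,3) (0,4) (1,3) (1,4) (2,4)] -> total=6
Click 3 (0,2) count=1: revealed 1 new [(0,2)] -> total=7
Click 4 (2,4) count=1: revealed 0 new [(none)] -> total=7

Answer: 7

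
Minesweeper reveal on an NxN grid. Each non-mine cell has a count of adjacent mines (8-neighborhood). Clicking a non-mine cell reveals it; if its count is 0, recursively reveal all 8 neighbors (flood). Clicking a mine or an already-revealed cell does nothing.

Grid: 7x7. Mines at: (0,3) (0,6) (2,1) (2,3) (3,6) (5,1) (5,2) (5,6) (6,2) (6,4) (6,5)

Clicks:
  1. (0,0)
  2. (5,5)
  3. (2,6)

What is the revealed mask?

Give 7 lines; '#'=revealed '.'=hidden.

Click 1 (0,0) count=0: revealed 6 new [(0,0) (0,1) (0,2) (1,0) (1,1) (1,2)] -> total=6
Click 2 (5,5) count=3: revealed 1 new [(5,5)] -> total=7
Click 3 (2,6) count=1: revealed 1 new [(2,6)] -> total=8

Answer: ###....
###....
......#
.......
.......
.....#.
.......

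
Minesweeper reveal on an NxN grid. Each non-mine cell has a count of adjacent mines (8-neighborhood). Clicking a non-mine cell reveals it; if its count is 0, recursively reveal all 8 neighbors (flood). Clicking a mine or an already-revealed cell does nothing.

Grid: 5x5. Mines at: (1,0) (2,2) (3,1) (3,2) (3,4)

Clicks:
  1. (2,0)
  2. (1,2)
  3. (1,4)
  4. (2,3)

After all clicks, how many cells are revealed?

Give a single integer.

Answer: 11

Derivation:
Click 1 (2,0) count=2: revealed 1 new [(2,0)] -> total=1
Click 2 (1,2) count=1: revealed 1 new [(1,2)] -> total=2
Click 3 (1,4) count=0: revealed 9 new [(0,1) (0,2) (0,3) (0,4) (1,1) (1,3) (1,4) (2,3) (2,4)] -> total=11
Click 4 (2,3) count=3: revealed 0 new [(none)] -> total=11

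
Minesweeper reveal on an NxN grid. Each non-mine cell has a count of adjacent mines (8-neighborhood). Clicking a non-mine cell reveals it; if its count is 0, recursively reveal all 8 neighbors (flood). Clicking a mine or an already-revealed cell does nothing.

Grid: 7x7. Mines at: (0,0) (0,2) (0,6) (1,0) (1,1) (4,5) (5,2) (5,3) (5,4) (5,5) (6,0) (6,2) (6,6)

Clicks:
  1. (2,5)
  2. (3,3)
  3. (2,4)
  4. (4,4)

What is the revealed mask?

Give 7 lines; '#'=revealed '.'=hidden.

Click 1 (2,5) count=0: revealed 29 new [(0,3) (0,4) (0,5) (1,2) (1,3) (1,4) (1,5) (1,6) (2,0) (2,1) (2,2) (2,3) (2,4) (2,5) (2,6) (3,0) (3,1) (3,2) (3,3) (3,4) (3,5) (3,6) (4,0) (4,1) (4,2) (4,3) (4,4) (5,0) (5,1)] -> total=29
Click 2 (3,3) count=0: revealed 0 new [(none)] -> total=29
Click 3 (2,4) count=0: revealed 0 new [(none)] -> total=29
Click 4 (4,4) count=4: revealed 0 new [(none)] -> total=29

Answer: ...###.
..#####
#######
#######
#####..
##.....
.......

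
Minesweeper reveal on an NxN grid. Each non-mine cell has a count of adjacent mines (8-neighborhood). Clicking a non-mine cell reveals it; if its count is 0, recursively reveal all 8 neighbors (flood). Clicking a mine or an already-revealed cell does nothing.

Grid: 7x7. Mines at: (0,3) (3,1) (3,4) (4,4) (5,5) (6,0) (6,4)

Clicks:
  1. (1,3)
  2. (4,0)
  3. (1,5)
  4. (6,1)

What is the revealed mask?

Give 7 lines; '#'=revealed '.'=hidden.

Click 1 (1,3) count=1: revealed 1 new [(1,3)] -> total=1
Click 2 (4,0) count=1: revealed 1 new [(4,0)] -> total=2
Click 3 (1,5) count=0: revealed 13 new [(0,4) (0,5) (0,6) (1,4) (1,5) (1,6) (2,4) (2,5) (2,6) (3,5) (3,6) (4,5) (4,6)] -> total=15
Click 4 (6,1) count=1: revealed 1 new [(6,1)] -> total=16

Answer: ....###
...####
....###
.....##
#....##
.......
.#.....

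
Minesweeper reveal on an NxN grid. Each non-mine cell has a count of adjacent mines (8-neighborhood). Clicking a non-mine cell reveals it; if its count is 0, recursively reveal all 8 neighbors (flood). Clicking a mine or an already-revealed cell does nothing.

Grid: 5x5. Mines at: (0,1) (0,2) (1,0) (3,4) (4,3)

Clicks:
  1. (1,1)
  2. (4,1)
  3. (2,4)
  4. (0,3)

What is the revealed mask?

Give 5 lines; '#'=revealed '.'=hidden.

Click 1 (1,1) count=3: revealed 1 new [(1,1)] -> total=1
Click 2 (4,1) count=0: revealed 13 new [(1,2) (1,3) (2,0) (2,1) (2,2) (2,3) (3,0) (3,1) (3,2) (3,3) (4,0) (4,1) (4,2)] -> total=14
Click 3 (2,4) count=1: revealed 1 new [(2,4)] -> total=15
Click 4 (0,3) count=1: revealed 1 new [(0,3)] -> total=16

Answer: ...#.
.###.
#####
####.
###..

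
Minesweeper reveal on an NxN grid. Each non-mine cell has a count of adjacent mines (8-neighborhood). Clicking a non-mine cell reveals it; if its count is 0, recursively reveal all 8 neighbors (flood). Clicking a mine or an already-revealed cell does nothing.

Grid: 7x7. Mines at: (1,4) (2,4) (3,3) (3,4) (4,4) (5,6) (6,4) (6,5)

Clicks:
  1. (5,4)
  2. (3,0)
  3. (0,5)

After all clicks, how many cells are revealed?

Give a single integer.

Click 1 (5,4) count=3: revealed 1 new [(5,4)] -> total=1
Click 2 (3,0) count=0: revealed 27 new [(0,0) (0,1) (0,2) (0,3) (1,0) (1,1) (1,2) (1,3) (2,0) (2,1) (2,2) (2,3) (3,0) (3,1) (3,2) (4,0) (4,1) (4,2) (4,3) (5,0) (5,1) (5,2) (5,3) (6,0) (6,1) (6,2) (6,3)] -> total=28
Click 3 (0,5) count=1: revealed 1 new [(0,5)] -> total=29

Answer: 29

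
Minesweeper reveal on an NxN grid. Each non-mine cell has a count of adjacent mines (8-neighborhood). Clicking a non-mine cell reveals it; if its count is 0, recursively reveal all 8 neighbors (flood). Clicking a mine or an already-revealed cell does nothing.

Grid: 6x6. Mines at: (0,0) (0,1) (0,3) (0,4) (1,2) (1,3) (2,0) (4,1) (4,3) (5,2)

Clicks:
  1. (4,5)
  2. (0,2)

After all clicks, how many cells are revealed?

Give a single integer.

Click 1 (4,5) count=0: revealed 10 new [(1,4) (1,5) (2,4) (2,5) (3,4) (3,5) (4,4) (4,5) (5,4) (5,5)] -> total=10
Click 2 (0,2) count=4: revealed 1 new [(0,2)] -> total=11

Answer: 11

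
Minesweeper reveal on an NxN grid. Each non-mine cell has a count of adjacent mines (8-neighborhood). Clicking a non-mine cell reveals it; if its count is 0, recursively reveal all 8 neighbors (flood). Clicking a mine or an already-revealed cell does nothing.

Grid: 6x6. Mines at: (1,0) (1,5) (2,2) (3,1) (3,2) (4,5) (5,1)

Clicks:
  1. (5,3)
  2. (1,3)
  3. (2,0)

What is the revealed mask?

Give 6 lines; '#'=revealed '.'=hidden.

Click 1 (5,3) count=0: revealed 6 new [(4,2) (4,3) (4,4) (5,2) (5,3) (5,4)] -> total=6
Click 2 (1,3) count=1: revealed 1 new [(1,3)] -> total=7
Click 3 (2,0) count=2: revealed 1 new [(2,0)] -> total=8

Answer: ......
...#..
#.....
......
..###.
..###.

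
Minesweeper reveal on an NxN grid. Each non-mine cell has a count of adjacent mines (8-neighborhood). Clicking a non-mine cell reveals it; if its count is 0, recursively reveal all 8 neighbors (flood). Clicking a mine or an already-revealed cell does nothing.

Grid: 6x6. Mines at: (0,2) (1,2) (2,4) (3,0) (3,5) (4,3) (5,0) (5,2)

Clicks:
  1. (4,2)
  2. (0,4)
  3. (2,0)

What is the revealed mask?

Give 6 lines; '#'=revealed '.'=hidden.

Click 1 (4,2) count=2: revealed 1 new [(4,2)] -> total=1
Click 2 (0,4) count=0: revealed 6 new [(0,3) (0,4) (0,5) (1,3) (1,4) (1,5)] -> total=7
Click 3 (2,0) count=1: revealed 1 new [(2,0)] -> total=8

Answer: ...###
...###
#.....
......
..#...
......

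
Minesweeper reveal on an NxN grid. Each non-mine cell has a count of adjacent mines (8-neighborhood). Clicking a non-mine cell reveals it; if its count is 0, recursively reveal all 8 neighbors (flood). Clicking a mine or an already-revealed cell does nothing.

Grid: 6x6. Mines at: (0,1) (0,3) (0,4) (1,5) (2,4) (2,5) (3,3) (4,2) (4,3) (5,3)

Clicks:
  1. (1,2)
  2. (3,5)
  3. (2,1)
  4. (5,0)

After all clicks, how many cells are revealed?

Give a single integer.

Answer: 14

Derivation:
Click 1 (1,2) count=2: revealed 1 new [(1,2)] -> total=1
Click 2 (3,5) count=2: revealed 1 new [(3,5)] -> total=2
Click 3 (2,1) count=0: revealed 12 new [(1,0) (1,1) (2,0) (2,1) (2,2) (3,0) (3,1) (3,2) (4,0) (4,1) (5,0) (5,1)] -> total=14
Click 4 (5,0) count=0: revealed 0 new [(none)] -> total=14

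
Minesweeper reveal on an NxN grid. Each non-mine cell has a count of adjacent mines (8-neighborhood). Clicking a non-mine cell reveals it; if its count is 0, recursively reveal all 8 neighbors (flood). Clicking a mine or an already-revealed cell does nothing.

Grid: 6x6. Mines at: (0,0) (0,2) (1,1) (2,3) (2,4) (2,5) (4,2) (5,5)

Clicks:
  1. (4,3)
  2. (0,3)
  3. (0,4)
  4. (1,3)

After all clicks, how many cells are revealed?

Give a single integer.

Click 1 (4,3) count=1: revealed 1 new [(4,3)] -> total=1
Click 2 (0,3) count=1: revealed 1 new [(0,3)] -> total=2
Click 3 (0,4) count=0: revealed 5 new [(0,4) (0,5) (1,3) (1,4) (1,5)] -> total=7
Click 4 (1,3) count=3: revealed 0 new [(none)] -> total=7

Answer: 7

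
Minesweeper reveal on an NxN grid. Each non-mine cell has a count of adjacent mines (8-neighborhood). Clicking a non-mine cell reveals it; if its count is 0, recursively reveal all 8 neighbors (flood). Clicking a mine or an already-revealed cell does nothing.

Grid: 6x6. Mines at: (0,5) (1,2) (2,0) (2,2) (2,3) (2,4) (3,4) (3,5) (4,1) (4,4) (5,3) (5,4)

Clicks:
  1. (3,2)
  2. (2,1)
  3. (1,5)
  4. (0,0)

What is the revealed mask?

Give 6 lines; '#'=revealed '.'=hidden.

Answer: ##....
##...#
.#....
..#...
......
......

Derivation:
Click 1 (3,2) count=3: revealed 1 new [(3,2)] -> total=1
Click 2 (2,1) count=3: revealed 1 new [(2,1)] -> total=2
Click 3 (1,5) count=2: revealed 1 new [(1,5)] -> total=3
Click 4 (0,0) count=0: revealed 4 new [(0,0) (0,1) (1,0) (1,1)] -> total=7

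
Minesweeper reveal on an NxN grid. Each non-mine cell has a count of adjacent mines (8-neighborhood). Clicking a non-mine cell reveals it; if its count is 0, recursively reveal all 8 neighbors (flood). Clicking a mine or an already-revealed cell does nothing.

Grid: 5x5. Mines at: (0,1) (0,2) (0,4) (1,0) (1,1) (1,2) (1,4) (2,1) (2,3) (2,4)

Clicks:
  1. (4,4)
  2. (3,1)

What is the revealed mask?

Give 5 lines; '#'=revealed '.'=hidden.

Answer: .....
.....
.....
#####
#####

Derivation:
Click 1 (4,4) count=0: revealed 10 new [(3,0) (3,1) (3,2) (3,3) (3,4) (4,0) (4,1) (4,2) (4,3) (4,4)] -> total=10
Click 2 (3,1) count=1: revealed 0 new [(none)] -> total=10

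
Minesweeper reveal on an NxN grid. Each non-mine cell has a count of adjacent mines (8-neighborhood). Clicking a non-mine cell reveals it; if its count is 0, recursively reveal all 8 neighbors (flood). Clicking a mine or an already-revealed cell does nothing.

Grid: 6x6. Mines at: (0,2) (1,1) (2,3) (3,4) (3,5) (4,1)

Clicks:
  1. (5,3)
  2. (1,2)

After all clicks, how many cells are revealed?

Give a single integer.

Answer: 9

Derivation:
Click 1 (5,3) count=0: revealed 8 new [(4,2) (4,3) (4,4) (4,5) (5,2) (5,3) (5,4) (5,5)] -> total=8
Click 2 (1,2) count=3: revealed 1 new [(1,2)] -> total=9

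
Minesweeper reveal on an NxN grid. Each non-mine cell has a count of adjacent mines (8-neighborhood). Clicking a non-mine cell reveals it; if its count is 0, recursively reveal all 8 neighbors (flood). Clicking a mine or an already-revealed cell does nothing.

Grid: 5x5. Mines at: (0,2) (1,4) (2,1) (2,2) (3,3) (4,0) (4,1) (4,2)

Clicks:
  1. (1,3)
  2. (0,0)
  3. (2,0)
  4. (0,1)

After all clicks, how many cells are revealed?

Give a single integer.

Answer: 6

Derivation:
Click 1 (1,3) count=3: revealed 1 new [(1,3)] -> total=1
Click 2 (0,0) count=0: revealed 4 new [(0,0) (0,1) (1,0) (1,1)] -> total=5
Click 3 (2,0) count=1: revealed 1 new [(2,0)] -> total=6
Click 4 (0,1) count=1: revealed 0 new [(none)] -> total=6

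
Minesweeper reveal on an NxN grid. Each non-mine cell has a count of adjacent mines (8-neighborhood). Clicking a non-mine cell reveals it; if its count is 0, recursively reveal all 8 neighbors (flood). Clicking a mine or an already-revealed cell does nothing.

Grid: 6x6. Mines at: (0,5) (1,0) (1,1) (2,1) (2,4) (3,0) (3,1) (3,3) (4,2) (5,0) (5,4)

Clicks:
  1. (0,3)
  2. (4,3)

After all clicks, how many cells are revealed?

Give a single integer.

Click 1 (0,3) count=0: revealed 6 new [(0,2) (0,3) (0,4) (1,2) (1,3) (1,4)] -> total=6
Click 2 (4,3) count=3: revealed 1 new [(4,3)] -> total=7

Answer: 7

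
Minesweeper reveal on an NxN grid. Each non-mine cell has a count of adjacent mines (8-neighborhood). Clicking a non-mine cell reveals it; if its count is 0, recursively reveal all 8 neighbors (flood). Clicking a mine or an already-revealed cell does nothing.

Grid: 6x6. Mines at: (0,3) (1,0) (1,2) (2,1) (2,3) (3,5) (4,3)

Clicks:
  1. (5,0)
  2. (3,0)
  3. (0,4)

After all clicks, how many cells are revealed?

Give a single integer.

Answer: 10

Derivation:
Click 1 (5,0) count=0: revealed 9 new [(3,0) (3,1) (3,2) (4,0) (4,1) (4,2) (5,0) (5,1) (5,2)] -> total=9
Click 2 (3,0) count=1: revealed 0 new [(none)] -> total=9
Click 3 (0,4) count=1: revealed 1 new [(0,4)] -> total=10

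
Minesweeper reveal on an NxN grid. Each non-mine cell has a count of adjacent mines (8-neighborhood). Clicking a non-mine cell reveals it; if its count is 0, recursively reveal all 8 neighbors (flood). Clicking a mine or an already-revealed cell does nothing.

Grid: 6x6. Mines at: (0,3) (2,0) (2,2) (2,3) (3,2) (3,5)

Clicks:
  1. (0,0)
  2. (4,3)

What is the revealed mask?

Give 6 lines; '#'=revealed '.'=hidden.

Click 1 (0,0) count=0: revealed 6 new [(0,0) (0,1) (0,2) (1,0) (1,1) (1,2)] -> total=6
Click 2 (4,3) count=1: revealed 1 new [(4,3)] -> total=7

Answer: ###...
###...
......
......
...#..
......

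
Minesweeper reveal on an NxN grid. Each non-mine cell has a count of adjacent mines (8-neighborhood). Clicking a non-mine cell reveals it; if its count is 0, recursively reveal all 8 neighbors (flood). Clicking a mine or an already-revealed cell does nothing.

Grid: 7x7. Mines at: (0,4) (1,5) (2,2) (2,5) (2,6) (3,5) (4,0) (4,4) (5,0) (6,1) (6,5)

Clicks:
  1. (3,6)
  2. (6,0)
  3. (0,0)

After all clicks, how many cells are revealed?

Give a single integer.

Answer: 14

Derivation:
Click 1 (3,6) count=3: revealed 1 new [(3,6)] -> total=1
Click 2 (6,0) count=2: revealed 1 new [(6,0)] -> total=2
Click 3 (0,0) count=0: revealed 12 new [(0,0) (0,1) (0,2) (0,3) (1,0) (1,1) (1,2) (1,3) (2,0) (2,1) (3,0) (3,1)] -> total=14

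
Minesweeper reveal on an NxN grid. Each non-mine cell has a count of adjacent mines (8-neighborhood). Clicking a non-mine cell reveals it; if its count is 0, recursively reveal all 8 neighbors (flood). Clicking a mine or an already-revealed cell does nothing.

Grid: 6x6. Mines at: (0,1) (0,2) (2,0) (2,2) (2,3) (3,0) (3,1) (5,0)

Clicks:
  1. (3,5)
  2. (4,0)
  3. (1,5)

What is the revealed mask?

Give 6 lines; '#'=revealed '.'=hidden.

Click 1 (3,5) count=0: revealed 22 new [(0,3) (0,4) (0,5) (1,3) (1,4) (1,5) (2,4) (2,5) (3,2) (3,3) (3,4) (3,5) (4,1) (4,2) (4,3) (4,4) (4,5) (5,1) (5,2) (5,3) (5,4) (5,5)] -> total=22
Click 2 (4,0) count=3: revealed 1 new [(4,0)] -> total=23
Click 3 (1,5) count=0: revealed 0 new [(none)] -> total=23

Answer: ...###
...###
....##
..####
######
.#####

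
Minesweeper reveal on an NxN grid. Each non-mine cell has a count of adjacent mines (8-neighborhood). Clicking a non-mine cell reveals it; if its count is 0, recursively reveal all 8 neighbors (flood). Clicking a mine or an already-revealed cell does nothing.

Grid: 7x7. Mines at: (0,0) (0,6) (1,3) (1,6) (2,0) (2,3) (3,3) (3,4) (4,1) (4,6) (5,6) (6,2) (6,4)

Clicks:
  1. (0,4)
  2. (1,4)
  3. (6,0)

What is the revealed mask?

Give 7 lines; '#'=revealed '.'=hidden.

Click 1 (0,4) count=1: revealed 1 new [(0,4)] -> total=1
Click 2 (1,4) count=2: revealed 1 new [(1,4)] -> total=2
Click 3 (6,0) count=0: revealed 4 new [(5,0) (5,1) (6,0) (6,1)] -> total=6

Answer: ....#..
....#..
.......
.......
.......
##.....
##.....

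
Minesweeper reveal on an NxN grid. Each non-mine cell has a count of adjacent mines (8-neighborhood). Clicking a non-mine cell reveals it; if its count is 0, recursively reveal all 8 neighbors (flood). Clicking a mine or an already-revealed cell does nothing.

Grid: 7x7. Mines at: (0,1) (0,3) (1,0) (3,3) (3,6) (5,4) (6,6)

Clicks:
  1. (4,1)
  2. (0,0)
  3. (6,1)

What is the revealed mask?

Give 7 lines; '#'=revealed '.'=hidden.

Click 1 (4,1) count=0: revealed 18 new [(2,0) (2,1) (2,2) (3,0) (3,1) (3,2) (4,0) (4,1) (4,2) (4,3) (5,0) (5,1) (5,2) (5,3) (6,0) (6,1) (6,2) (6,3)] -> total=18
Click 2 (0,0) count=2: revealed 1 new [(0,0)] -> total=19
Click 3 (6,1) count=0: revealed 0 new [(none)] -> total=19

Answer: #......
.......
###....
###....
####...
####...
####...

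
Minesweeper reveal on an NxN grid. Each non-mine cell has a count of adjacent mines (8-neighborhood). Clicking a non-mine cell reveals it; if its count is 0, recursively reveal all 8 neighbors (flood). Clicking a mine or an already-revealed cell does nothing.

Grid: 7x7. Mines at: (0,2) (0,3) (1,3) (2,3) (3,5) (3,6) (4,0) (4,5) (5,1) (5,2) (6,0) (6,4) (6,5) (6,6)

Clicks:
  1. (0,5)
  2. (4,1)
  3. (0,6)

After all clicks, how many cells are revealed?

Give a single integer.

Answer: 10

Derivation:
Click 1 (0,5) count=0: revealed 9 new [(0,4) (0,5) (0,6) (1,4) (1,5) (1,6) (2,4) (2,5) (2,6)] -> total=9
Click 2 (4,1) count=3: revealed 1 new [(4,1)] -> total=10
Click 3 (0,6) count=0: revealed 0 new [(none)] -> total=10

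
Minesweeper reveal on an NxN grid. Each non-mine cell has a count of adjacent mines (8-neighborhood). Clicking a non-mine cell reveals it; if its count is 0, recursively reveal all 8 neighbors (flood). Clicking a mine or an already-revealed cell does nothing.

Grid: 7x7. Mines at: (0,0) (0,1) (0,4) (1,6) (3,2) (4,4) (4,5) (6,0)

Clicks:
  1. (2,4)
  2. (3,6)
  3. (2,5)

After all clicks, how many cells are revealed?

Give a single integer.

Answer: 10

Derivation:
Click 1 (2,4) count=0: revealed 9 new [(1,3) (1,4) (1,5) (2,3) (2,4) (2,5) (3,3) (3,4) (3,5)] -> total=9
Click 2 (3,6) count=1: revealed 1 new [(3,6)] -> total=10
Click 3 (2,5) count=1: revealed 0 new [(none)] -> total=10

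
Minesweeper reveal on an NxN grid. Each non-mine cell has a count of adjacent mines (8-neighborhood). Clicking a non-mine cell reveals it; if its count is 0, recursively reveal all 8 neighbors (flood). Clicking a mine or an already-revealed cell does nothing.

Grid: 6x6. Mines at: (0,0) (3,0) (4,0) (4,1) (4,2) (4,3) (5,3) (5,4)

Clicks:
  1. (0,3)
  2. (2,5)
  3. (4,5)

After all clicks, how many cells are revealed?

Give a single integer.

Click 1 (0,3) count=0: revealed 22 new [(0,1) (0,2) (0,3) (0,4) (0,5) (1,1) (1,2) (1,3) (1,4) (1,5) (2,1) (2,2) (2,3) (2,4) (2,5) (3,1) (3,2) (3,3) (3,4) (3,5) (4,4) (4,5)] -> total=22
Click 2 (2,5) count=0: revealed 0 new [(none)] -> total=22
Click 3 (4,5) count=1: revealed 0 new [(none)] -> total=22

Answer: 22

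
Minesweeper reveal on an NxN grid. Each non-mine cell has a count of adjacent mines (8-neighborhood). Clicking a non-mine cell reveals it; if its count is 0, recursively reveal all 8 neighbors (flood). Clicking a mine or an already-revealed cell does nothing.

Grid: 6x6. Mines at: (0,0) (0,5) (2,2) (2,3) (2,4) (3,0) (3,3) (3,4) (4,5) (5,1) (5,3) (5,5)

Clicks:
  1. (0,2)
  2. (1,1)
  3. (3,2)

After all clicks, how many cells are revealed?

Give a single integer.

Click 1 (0,2) count=0: revealed 8 new [(0,1) (0,2) (0,3) (0,4) (1,1) (1,2) (1,3) (1,4)] -> total=8
Click 2 (1,1) count=2: revealed 0 new [(none)] -> total=8
Click 3 (3,2) count=3: revealed 1 new [(3,2)] -> total=9

Answer: 9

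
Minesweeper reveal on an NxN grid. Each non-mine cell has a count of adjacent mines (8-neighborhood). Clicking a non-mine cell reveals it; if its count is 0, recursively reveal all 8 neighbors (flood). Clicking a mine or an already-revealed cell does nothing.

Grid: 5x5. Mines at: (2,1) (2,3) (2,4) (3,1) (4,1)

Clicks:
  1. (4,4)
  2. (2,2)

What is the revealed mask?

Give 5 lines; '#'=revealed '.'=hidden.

Answer: .....
.....
..#..
..###
..###

Derivation:
Click 1 (4,4) count=0: revealed 6 new [(3,2) (3,3) (3,4) (4,2) (4,3) (4,4)] -> total=6
Click 2 (2,2) count=3: revealed 1 new [(2,2)] -> total=7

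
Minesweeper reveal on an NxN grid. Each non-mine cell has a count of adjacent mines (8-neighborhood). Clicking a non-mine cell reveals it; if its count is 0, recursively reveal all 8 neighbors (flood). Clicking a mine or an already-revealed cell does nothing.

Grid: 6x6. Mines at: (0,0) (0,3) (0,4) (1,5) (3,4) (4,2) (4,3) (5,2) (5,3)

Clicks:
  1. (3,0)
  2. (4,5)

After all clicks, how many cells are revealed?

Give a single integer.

Click 1 (3,0) count=0: revealed 16 new [(1,0) (1,1) (1,2) (1,3) (2,0) (2,1) (2,2) (2,3) (3,0) (3,1) (3,2) (3,3) (4,0) (4,1) (5,0) (5,1)] -> total=16
Click 2 (4,5) count=1: revealed 1 new [(4,5)] -> total=17

Answer: 17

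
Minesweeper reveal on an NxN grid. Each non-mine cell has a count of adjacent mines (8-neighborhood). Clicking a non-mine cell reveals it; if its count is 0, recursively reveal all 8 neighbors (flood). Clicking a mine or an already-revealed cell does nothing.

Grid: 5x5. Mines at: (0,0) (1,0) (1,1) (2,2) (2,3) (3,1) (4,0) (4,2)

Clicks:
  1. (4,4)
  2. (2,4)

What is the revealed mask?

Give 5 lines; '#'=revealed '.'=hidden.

Click 1 (4,4) count=0: revealed 4 new [(3,3) (3,4) (4,3) (4,4)] -> total=4
Click 2 (2,4) count=1: revealed 1 new [(2,4)] -> total=5

Answer: .....
.....
....#
...##
...##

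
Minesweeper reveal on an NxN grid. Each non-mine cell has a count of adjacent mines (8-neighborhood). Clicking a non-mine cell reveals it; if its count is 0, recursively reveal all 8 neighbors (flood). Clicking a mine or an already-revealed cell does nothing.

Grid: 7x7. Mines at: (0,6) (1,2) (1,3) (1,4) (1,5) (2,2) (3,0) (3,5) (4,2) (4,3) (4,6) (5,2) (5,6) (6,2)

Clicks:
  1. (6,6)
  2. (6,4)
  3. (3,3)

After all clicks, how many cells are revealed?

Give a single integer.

Click 1 (6,6) count=1: revealed 1 new [(6,6)] -> total=1
Click 2 (6,4) count=0: revealed 6 new [(5,3) (5,4) (5,5) (6,3) (6,4) (6,5)] -> total=7
Click 3 (3,3) count=3: revealed 1 new [(3,3)] -> total=8

Answer: 8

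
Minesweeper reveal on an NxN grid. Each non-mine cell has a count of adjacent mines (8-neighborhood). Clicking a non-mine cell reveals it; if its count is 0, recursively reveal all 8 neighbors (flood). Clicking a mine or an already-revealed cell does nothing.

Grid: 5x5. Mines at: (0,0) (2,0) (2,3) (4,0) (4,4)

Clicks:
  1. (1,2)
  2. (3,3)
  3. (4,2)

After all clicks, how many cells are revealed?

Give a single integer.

Click 1 (1,2) count=1: revealed 1 new [(1,2)] -> total=1
Click 2 (3,3) count=2: revealed 1 new [(3,3)] -> total=2
Click 3 (4,2) count=0: revealed 5 new [(3,1) (3,2) (4,1) (4,2) (4,3)] -> total=7

Answer: 7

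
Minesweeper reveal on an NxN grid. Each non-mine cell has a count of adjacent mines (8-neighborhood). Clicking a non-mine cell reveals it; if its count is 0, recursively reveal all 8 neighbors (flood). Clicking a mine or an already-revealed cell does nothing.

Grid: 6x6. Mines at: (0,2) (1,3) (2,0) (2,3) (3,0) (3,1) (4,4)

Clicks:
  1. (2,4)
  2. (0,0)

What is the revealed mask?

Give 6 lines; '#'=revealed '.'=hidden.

Click 1 (2,4) count=2: revealed 1 new [(2,4)] -> total=1
Click 2 (0,0) count=0: revealed 4 new [(0,0) (0,1) (1,0) (1,1)] -> total=5

Answer: ##....
##....
....#.
......
......
......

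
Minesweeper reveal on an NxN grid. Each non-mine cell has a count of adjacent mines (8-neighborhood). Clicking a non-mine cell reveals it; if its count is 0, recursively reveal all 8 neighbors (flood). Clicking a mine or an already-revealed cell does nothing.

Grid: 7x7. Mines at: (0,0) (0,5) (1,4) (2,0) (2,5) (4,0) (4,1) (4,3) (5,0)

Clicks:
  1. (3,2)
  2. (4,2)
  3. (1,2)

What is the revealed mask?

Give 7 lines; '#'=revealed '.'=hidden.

Click 1 (3,2) count=2: revealed 1 new [(3,2)] -> total=1
Click 2 (4,2) count=2: revealed 1 new [(4,2)] -> total=2
Click 3 (1,2) count=0: revealed 11 new [(0,1) (0,2) (0,3) (1,1) (1,2) (1,3) (2,1) (2,2) (2,3) (3,1) (3,3)] -> total=13

Answer: .###...
.###...
.###...
.###...
..#....
.......
.......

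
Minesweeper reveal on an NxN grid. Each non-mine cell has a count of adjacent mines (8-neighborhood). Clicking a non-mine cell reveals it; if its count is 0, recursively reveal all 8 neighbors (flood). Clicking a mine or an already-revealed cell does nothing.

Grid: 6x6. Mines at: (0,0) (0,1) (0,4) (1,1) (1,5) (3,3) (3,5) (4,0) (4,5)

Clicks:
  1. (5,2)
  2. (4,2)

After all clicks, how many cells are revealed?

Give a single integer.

Click 1 (5,2) count=0: revealed 8 new [(4,1) (4,2) (4,3) (4,4) (5,1) (5,2) (5,3) (5,4)] -> total=8
Click 2 (4,2) count=1: revealed 0 new [(none)] -> total=8

Answer: 8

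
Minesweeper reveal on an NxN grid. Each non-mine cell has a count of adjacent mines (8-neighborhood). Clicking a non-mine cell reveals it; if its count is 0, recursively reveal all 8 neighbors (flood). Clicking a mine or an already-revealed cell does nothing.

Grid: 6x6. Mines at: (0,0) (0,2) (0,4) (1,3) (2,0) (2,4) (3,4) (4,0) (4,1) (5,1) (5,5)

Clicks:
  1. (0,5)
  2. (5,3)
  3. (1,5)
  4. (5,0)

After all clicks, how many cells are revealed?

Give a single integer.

Answer: 9

Derivation:
Click 1 (0,5) count=1: revealed 1 new [(0,5)] -> total=1
Click 2 (5,3) count=0: revealed 6 new [(4,2) (4,3) (4,4) (5,2) (5,3) (5,4)] -> total=7
Click 3 (1,5) count=2: revealed 1 new [(1,5)] -> total=8
Click 4 (5,0) count=3: revealed 1 new [(5,0)] -> total=9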